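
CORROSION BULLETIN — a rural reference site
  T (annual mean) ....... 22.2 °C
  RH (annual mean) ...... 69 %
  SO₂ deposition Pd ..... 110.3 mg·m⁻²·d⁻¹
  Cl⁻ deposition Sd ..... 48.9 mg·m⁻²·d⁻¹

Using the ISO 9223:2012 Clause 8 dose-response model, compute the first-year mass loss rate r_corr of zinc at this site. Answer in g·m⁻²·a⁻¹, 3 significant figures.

r_corr = 20.5 g·m⁻²·a⁻¹

zinc: temperature factor f = -0.071·(12.2) = -0.8662
  SO₂ term: 0.0129·110.3^0.44·exp(0.046·69-0.8662) = 1.027
  Sd branch = 0.0175·Sd^0.57·e^(0.008·RH+0.085·T) = 1.842 μm/a
  r_corr = 1.027 + 1.842 = 2.869 μm/a
Convert to mass loss: 2.869 μm/a × 7.14 g/cm³ = 20.48 g·m⁻²·a⁻¹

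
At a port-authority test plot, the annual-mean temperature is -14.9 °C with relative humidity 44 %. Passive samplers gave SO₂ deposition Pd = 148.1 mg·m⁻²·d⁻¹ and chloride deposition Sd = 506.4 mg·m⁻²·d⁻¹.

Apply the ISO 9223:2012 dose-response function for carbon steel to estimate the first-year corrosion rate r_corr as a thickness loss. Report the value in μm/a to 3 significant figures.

r_corr = 12.8 μm/a

carbon steel: temperature factor f = +0.150·(-24.9) = -3.7350
  SO₂ term: 1.77·148.1^0.52·exp(0.02·44-3.7350) = 1.37
  Cl⁻ term: 0.102·506.4^0.62·exp(0.033·44+0.04·-14.9) = 11.41
  r_corr = 1.37 + 11.41 = 12.78 μm/a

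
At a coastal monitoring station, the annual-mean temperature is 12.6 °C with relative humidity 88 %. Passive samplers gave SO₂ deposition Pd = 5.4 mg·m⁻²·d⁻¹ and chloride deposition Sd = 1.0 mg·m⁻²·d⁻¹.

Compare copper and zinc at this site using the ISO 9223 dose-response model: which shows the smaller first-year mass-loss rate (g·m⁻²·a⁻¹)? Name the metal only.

zinc

copper: temperature factor f = -0.080·(2.6) = -0.2080
  Pd branch = 0.0053·Pd^0.26·e^(0.059·RH+f) = 1.2 μm/a
  Sd branch = 0.01025·Sd^0.27·e^(0.036·RH+0.049·T) = 0.4515 μm/a
  r_corr = 1.2 + 0.4515 = 1.652 μm/a
  mass loss = 1.652 μm/a × 8.96 g/cm³ = 14.8 g·m⁻²·a⁻¹
zinc: T>10 °C ⇒ hinge -0.071·(12.6−10) = -0.1846
  SO₂ term: 0.0129·5.4^0.44·exp(0.046·88-0.1846) = 1.29
  Sd branch = 0.0175·Sd^0.57·e^(0.008·RH+0.085·T) = 0.1033 μm/a
  r_corr = 1.29 + 0.1033 = 1.394 μm/a
  mass loss = 1.394 μm/a × 7.14 g/cm³ = 9.95 g·m⁻²·a⁻¹
Ordering by g·m⁻²·a⁻¹: copper (14.8) > zinc (9.95)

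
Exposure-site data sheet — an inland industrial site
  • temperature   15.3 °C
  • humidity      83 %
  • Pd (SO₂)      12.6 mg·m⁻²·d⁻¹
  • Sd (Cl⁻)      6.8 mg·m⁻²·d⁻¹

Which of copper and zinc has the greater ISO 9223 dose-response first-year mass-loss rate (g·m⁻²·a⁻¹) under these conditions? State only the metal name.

copper

copper: T>10 °C ⇒ hinge -0.080·(15.3−10) = -0.4240
  SO₂ term: 0.0053·12.6^0.26·exp(0.059·83-0.4240) = 0.8974
  Cl⁻ term: 0.01025·6.8^0.27·exp(0.036·83+0.049·15.3) = 0.7224
  r_corr = 0.8974 + 0.7224 = 1.62 μm/a
  mass loss = 1.62 μm/a × 8.96 g/cm³ = 14.51 g·m⁻²·a⁻¹
zinc: temperature factor f = -0.071·(5.3) = -0.3763
  Pd branch = 0.0129·Pd^0.44·e^(0.046·RH+f) = 1.229 μm/a
  Cl⁻ term: 0.0175·6.8^0.57·exp(0.008·83+0.085·15.3) = 0.3722
  r_corr = 1.229 + 0.3722 = 1.601 μm/a
  mass loss = 1.601 μm/a × 7.14 g/cm³ = 11.43 g·m⁻²·a⁻¹
Ordering by g·m⁻²·a⁻¹: copper (14.5) > zinc (11.4)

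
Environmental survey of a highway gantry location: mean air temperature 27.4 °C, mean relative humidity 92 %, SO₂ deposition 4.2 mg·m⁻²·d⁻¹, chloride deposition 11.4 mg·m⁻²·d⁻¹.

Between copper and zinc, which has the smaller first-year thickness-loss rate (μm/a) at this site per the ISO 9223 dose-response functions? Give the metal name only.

copper: T>10 °C ⇒ hinge -0.080·(27.4−10) = -1.3920
  Pd branch = 0.0053·Pd^0.26·e^(0.059·RH+f) = 0.4356 μm/a
  Cl⁻ term: 0.01025·11.4^0.27·exp(0.036·92+0.049·27.4) = 2.078
  r_corr = 0.4356 + 2.078 = 2.513 μm/a
zinc: f(T) = -0.071·(T−10) [T>10 °C] = -1.2354
  Pd branch = 0.0129·Pd^0.44·e^(0.046·RH+f) = 0.4855 μm/a
  Sd branch = 0.0175·Sd^0.57·e^(0.008·RH+0.085·T) = 1.502 μm/a
  r_corr = 0.4855 + 1.502 = 1.987 μm/a
Ordering by μm/a: copper (2.51) > zinc (1.99)

zinc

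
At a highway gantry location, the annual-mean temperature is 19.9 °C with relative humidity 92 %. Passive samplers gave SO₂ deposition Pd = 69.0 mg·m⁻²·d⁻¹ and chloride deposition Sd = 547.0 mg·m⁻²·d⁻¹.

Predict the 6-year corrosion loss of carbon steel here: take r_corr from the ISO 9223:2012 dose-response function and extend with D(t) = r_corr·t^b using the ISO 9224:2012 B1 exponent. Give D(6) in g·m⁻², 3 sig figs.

D(6) = 5.88e+03 g·m⁻²

carbon steel: temperature factor f = -0.054·(9.9) = -0.5346
  sulphur-dioxide contribution → 59.03 μm/a
  chloride contribution → 234.6 μm/a
  ⇒ r_corr(carbon steel) = 293.7 μm/a
Power-law: D(6) = r_corr · 6^0.523
  D(6) = 293.7 × 6^0.523 = 293.7 × 2.553 = 749.6 μm
  Mass loss = 749.6 μm × 7.85 g/cm³ = 5884 g·m⁻²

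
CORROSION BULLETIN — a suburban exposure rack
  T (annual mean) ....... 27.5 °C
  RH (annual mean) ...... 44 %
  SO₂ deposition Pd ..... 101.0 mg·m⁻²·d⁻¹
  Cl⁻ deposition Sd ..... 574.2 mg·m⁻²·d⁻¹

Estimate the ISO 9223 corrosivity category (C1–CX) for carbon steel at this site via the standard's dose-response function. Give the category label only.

carbon steel: temperature factor f = -0.054·(17.5) = -0.9450
  SO₂ term: 1.77·101.0^0.52·exp(0.02·44-0.9450) = 18.28
  Cl⁻ term: 0.102·574.2^0.62·exp(0.033·44+0.04·27.5) = 67.23
  sum: 18.28 + 67.23 → r_corr = 85.51 μm/a
ISO 9223 Table 2 (carbon steel): 80 < 85.5 ≤ 200 μm/a ⇒ C5

C5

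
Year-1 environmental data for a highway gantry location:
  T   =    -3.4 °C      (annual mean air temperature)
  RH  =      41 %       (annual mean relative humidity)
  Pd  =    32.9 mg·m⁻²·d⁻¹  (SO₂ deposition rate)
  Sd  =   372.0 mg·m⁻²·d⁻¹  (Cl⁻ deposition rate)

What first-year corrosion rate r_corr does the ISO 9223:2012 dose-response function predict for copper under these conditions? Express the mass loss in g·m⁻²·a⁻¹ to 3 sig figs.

r_corr = 1.93 g·m⁻²·a⁻¹

copper: f(T) = +0.126·(T−10) [T≤10 °C] = -1.6884
  SO₂ term: 0.0053·32.9^0.26·exp(0.059·41-1.6884) = 0.02729
  Sd branch = 0.01025·Sd^0.27·e^(0.036·RH+0.049·T) = 0.1877 μm/a
  r_corr = 0.02729 + 0.1877 = 0.215 μm/a
Convert to mass loss: 0.215 μm/a × 8.96 g/cm³ = 1.926 g·m⁻²·a⁻¹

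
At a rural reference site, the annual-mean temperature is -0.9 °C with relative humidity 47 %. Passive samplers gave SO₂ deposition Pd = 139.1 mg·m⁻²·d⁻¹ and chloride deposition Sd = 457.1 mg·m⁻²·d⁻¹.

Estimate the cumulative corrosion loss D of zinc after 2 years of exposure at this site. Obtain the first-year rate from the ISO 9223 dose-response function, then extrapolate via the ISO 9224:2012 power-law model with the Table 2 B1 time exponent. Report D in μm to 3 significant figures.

zinc: f(T) = +0.038·(T−10) [T≤10 °C] = -0.4142
  sulphur-dioxide contribution → 0.6497 μm/a
  chloride contribution → 0.775 μm/a
  ⇒ r_corr(zinc) = 1.425 μm/a
ISO 9224: D(t) = r_corr · t^b with b = 0.813 (zinc, B1)
  D(2) = 1.425 × 2^0.813 = 1.425 × 1.757 = 2.503 μm

D(2) = 2.50 μm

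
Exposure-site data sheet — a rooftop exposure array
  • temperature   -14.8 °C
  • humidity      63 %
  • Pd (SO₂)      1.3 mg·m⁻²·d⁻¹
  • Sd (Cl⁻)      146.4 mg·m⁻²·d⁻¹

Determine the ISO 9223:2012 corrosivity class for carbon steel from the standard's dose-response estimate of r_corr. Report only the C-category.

C2

carbon steel: T≤10 °C ⇒ hinge +0.150·(-14.8−10) = -3.7200
  Pd branch = 1.77·Pd^0.52·e^(0.02·RH+f) = 0.1733 μm/a
  Cl⁻ term: 0.102·146.4^0.62·exp(0.033·63+0.04·-14.8) = 9.932
  sum: 0.1733 + 9.932 → r_corr = 10.11 μm/a
10.1 μm/a falls in (1.3, 25] for carbon steel → category C2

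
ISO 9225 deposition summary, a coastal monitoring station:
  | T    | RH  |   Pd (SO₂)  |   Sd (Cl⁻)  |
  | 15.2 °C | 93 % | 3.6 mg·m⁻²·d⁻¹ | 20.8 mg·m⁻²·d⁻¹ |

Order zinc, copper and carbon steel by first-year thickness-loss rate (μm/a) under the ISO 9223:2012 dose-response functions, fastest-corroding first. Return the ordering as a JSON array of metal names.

["carbon steel", "copper", "zinc"]

zinc: T>10 °C ⇒ hinge -0.071·(15.2−10) = -0.3692
  Pd branch = 0.0129·Pd^0.44·e^(0.046·RH+f) = 1.13 μm/a
  Cl⁻ term: 0.0175·20.8^0.57·exp(0.008·93+0.085·15.2) = 0.7561
  sum: 1.13 + 0.7561 → r_corr = 1.886 μm/a
copper: T>10 °C ⇒ hinge -0.080·(15.2−10) = -0.4160
  Pd branch = 0.0053·Pd^0.26·e^(0.059·RH+f) = 1.178 μm/a
  Sd branch = 0.01025·Sd^0.27·e^(0.036·RH+0.049·T) = 1.393 μm/a
  sum: 1.178 + 1.393 → r_corr = 2.572 μm/a
carbon steel: f(T) = -0.054·(T−10) [T>10 °C] = -0.2808
  SO₂ term: 1.77·3.6^0.52·exp(0.02·93-0.2808) = 16.71
  Sd branch = 0.102·Sd^0.62·e^(0.033·RH+0.04·T) = 26.47 μm/a
  sum: 16.71 + 26.47 → r_corr = 43.18 μm/a
Ordering by μm/a: carbon steel (43.2) > copper (2.57) > zinc (1.89)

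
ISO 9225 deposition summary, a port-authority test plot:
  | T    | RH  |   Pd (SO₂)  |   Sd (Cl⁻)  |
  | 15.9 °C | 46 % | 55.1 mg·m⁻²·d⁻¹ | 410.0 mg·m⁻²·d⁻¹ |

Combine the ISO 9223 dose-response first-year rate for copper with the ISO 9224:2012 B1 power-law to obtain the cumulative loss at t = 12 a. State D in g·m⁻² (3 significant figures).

D(12) = 34.6 g·m⁻²

copper: temperature factor f = -0.080·(5.9) = -0.4720
  sulphur-dioxide contribution → 0.1415 μm/a
  chloride contribution → 0.5939 μm/a
  total first-year rate 0.7354 μm/a
Power-law: D(12) = r_corr · 12^0.667
  D(12) = 0.7354 × 12^0.667 = 0.7354 × 5.246 = 3.858 μm
  Mass loss = 3.858 μm × 8.96 g/cm³ = 34.57 g·m⁻²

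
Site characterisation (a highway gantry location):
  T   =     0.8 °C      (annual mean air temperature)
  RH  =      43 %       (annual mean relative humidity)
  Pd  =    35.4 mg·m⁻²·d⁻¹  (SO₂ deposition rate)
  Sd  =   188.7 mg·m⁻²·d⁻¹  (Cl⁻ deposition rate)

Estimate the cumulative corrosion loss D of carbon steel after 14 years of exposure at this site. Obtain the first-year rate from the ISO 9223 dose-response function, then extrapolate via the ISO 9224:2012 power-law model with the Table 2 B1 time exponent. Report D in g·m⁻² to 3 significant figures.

carbon steel: temperature factor f = +0.150·(-9.2) = -1.3800
  Pd branch = 1.77·Pd^0.52·e^(0.02·RH+f) = 6.724 μm/a
  Cl⁻ term: 0.102·188.7^0.62·exp(0.033·43+0.04·0.8) = 11.21
  sum: 6.724 + 11.21 → r_corr = 17.94 μm/a
ISO 9224: D(t) = r_corr · t^b with b = 0.523 (carbon steel, B1)
  D(14) = 17.94 × 14^0.523 = 17.94 × 3.976 = 71.32 μm
  Mass loss = 71.32 μm × 7.85 g/cm³ = 559.8 g·m⁻²

D(14) = 560 g·m⁻²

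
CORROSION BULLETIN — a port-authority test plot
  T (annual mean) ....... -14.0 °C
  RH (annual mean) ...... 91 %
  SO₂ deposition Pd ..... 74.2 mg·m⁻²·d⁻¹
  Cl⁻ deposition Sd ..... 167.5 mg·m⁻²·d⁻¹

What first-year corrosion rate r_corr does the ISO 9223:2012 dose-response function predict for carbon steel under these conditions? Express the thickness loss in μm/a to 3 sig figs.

carbon steel: temperature factor f = +0.150·(-24.0) = -3.6000
  SO₂ term: 1.77·74.2^0.52·exp(0.02·91-3.6000) = 2.802
  Sd branch = 0.102·Sd^0.62·e^(0.033·RH+0.04·T) = 28.08 μm/a
  r_corr = 2.802 + 28.08 = 30.89 μm/a

r_corr = 30.9 μm/a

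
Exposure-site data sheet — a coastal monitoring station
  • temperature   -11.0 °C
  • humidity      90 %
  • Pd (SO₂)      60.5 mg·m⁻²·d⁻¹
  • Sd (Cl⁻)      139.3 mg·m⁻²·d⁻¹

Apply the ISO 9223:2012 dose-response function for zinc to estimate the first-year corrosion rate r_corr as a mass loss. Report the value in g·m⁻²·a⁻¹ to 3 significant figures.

r_corr = 17.5 g·m⁻²·a⁻¹

zinc: temperature factor f = +0.038·(-21.0) = -0.7980
  Pd branch = 0.0129·Pd^0.44·e^(0.046·RH+f) = 2.218 μm/a
  Cl⁻ term: 0.0175·139.3^0.57·exp(0.008·90+0.085·-11.0) = 0.2354
  r_corr = 2.218 + 0.2354 = 2.453 μm/a
Convert to mass loss: 2.453 μm/a × 7.14 g/cm³ = 17.52 g·m⁻²·a⁻¹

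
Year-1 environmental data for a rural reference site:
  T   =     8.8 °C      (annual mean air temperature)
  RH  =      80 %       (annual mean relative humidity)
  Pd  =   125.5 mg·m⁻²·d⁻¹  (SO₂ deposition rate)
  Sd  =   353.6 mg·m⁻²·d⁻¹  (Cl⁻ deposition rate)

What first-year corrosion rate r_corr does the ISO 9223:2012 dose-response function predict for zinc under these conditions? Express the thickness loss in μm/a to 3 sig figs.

zinc: T≤10 °C ⇒ hinge +0.038·(8.8−10) = -0.0456
  SO₂ term: 0.0129·125.5^0.44·exp(0.046·80-0.0456) = 4.096
  Cl⁻ term: 0.0175·353.6^0.57·exp(0.008·80+0.085·8.8) = 1.988
  r_corr = 4.096 + 1.988 = 6.085 μm/a

r_corr = 6.08 μm/a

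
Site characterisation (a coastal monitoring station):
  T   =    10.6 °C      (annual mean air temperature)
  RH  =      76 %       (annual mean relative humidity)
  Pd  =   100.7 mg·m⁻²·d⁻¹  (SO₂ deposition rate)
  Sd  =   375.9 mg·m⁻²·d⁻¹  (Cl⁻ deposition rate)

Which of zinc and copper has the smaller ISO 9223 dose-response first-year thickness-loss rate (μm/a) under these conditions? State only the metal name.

copper

zinc: temperature factor f = -0.071·(0.6) = -0.0426
  sulphur-dioxide contribution → 3.103 μm/a
  chloride contribution → 2.324 μm/a
  ⇒ r_corr(zinc) = 5.426 μm/a
copper: f(T) = -0.080·(T−10) [T>10 °C] = -0.0480
  sulphur-dioxide contribution → 1.485 μm/a
  chloride contribution → 1.318 μm/a
  ⇒ r_corr(copper) = 2.802 μm/a
Ordering by μm/a: zinc (5.43) > copper (2.8)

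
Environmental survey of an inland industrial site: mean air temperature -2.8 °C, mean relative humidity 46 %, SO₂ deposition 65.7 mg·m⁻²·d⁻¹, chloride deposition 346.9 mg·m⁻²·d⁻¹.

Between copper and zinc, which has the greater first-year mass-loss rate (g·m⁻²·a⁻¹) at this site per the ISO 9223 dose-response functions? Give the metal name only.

copper: T≤10 °C ⇒ hinge +0.126·(-2.8−10) = -1.6128
  sulphur-dioxide contribution → 0.04732 μm/a
  chloride contribution → 0.2271 μm/a
  total first-year rate 0.2744 μm/a
  mass loss = 0.2744 μm/a × 8.96 g/cm³ = 2.459 g·m⁻²·a⁻¹
zinc: f(T) = +0.038·(T−10) [T≤10 °C] = -0.4864
  sulphur-dioxide contribution → 0.415 μm/a
  chloride contribution → 0.559 μm/a
  ⇒ r_corr(zinc) = 0.974 μm/a
  mass loss = 0.974 μm/a × 7.14 g/cm³ = 6.954 g·m⁻²·a⁻¹
Ordering by g·m⁻²·a⁻¹: zinc (6.95) > copper (2.46)

zinc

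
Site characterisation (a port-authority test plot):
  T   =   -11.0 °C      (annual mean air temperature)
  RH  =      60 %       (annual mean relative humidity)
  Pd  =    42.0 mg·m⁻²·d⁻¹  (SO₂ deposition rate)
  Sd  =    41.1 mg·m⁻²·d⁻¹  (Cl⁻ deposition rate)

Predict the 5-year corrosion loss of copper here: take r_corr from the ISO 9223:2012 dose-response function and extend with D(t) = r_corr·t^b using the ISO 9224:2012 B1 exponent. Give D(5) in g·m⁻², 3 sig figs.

copper: temperature factor f = +0.126·(-21.0) = -2.6460
  sulphur-dioxide contribution → 0.03424 μm/a
  chloride contribution → 0.1414 μm/a
  total first-year rate 0.1756 μm/a
Long-term exponent b (ISO 9224 Table 2, B1) = 0.667
  D(5) = 0.1756 × 5^0.667 = 0.1756 × 2.926 = 0.5139 μm
  Mass loss = 0.5139 μm × 8.96 g/cm³ = 4.604 g·m⁻²

D(5) = 4.60 g·m⁻²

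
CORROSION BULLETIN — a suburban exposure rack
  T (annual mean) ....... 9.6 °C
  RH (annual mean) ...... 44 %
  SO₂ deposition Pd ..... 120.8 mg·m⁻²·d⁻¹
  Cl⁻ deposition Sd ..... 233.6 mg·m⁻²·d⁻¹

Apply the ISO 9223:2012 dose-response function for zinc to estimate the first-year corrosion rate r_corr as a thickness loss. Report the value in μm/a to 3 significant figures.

r_corr = 2.05 μm/a

zinc: temperature factor f = +0.038·(-0.4) = -0.0152
  Pd branch = 0.0129·Pd^0.44·e^(0.046·RH+f) = 0.7927 μm/a
  Sd branch = 0.0175·Sd^0.57·e^(0.008·RH+0.085·T) = 1.26 μm/a
  r_corr = 0.7927 + 1.26 = 2.053 μm/a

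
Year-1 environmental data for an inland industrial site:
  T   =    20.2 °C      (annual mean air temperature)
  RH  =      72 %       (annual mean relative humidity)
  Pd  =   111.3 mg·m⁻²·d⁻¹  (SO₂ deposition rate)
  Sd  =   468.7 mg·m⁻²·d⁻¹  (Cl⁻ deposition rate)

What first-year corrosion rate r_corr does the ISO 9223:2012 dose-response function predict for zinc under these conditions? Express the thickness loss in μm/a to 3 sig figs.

r_corr = 7.14 μm/a

zinc: T>10 °C ⇒ hinge -0.071·(20.2−10) = -0.7242
  Pd branch = 0.0129·Pd^0.44·e^(0.046·RH+f) = 1.364 μm/a
  Sd branch = 0.0175·Sd^0.57·e^(0.008·RH+0.085·T) = 5.771 μm/a
  r_corr = 1.364 + 5.771 = 7.136 μm/a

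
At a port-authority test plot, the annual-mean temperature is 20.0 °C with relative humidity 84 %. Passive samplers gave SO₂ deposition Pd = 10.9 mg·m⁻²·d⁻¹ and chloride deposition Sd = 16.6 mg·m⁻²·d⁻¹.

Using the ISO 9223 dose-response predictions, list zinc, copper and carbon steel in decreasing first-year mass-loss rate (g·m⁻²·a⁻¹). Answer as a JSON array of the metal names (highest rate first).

["carbon steel", "copper", "zinc"]

zinc: T>10 °C ⇒ hinge -0.071·(20.0−10) = -0.7100
  Pd branch = 0.0129·Pd^0.44·e^(0.046·RH+f) = 0.8646 μm/a
  Cl⁻ term: 0.0175·16.6^0.57·exp(0.008·84+0.085·20.0) = 0.9303
  sum: 0.8646 + 0.9303 → r_corr = 1.795 μm/a
  mass loss = 1.795 μm/a × 7.14 g/cm³ = 12.82 g·m⁻²·a⁻¹
copper: temperature factor f = -0.080·(10.0) = -0.8000
  SO₂ term: 0.0053·10.9^0.26·exp(0.059·84-0.8000) = 0.6294
  Cl⁻ term: 0.01025·16.6^0.27·exp(0.036·84+0.049·20.0) = 1.2
  r_corr = 0.6294 + 1.2 = 1.829 μm/a
  mass loss = 1.829 μm/a × 8.96 g/cm³ = 16.39 g·m⁻²·a⁻¹
carbon steel: T>10 °C ⇒ hinge -0.054·(20.0−10) = -0.5400
  Pd branch = 1.77·Pd^0.52·e^(0.02·RH+f) = 19.17 μm/a
  Cl⁻ term: 0.102·16.6^0.62·exp(0.033·84+0.04·20.0) = 20.72
  r_corr = 19.17 + 20.72 = 39.88 μm/a
  mass loss = 39.88 μm/a × 7.85 g/cm³ = 313.1 g·m⁻²·a⁻¹
Ordering by g·m⁻²·a⁻¹: carbon steel (313) > copper (16.4) > zinc (12.8)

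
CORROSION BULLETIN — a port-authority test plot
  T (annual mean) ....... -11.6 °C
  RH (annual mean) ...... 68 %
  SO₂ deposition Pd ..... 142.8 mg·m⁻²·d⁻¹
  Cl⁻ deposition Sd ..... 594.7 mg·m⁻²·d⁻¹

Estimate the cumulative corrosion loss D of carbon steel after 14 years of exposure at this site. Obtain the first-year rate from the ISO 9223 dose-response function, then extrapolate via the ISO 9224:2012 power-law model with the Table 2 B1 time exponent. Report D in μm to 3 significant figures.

D(14) = 140 μm

carbon steel: T≤10 °C ⇒ hinge +0.150·(-11.6−10) = -3.2400
  Pd branch = 1.77·Pd^0.52·e^(0.02·RH+f) = 3.564 μm/a
  Cl⁻ term: 0.102·594.7^0.62·exp(0.033·68+0.04·-11.6) = 31.75
  r_corr = 3.564 + 31.75 = 35.31 μm/a
ISO 9224: D(t) = r_corr · t^b with b = 0.523 (carbon steel, B1)
  D(14) = 35.31 × 14^0.523 = 35.31 × 3.976 = 140.4 μm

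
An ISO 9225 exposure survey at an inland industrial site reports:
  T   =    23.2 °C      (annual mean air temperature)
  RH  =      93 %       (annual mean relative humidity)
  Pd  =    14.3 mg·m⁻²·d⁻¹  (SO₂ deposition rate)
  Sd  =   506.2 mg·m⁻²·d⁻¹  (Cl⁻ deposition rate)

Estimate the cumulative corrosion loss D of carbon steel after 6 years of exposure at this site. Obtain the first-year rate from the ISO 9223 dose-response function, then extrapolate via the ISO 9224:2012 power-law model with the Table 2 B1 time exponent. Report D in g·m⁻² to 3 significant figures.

carbon steel: temperature factor f = -0.054·(13.2) = -0.7128
  SO₂ term: 1.77·14.3^0.52·exp(0.02·93-0.7128) = 22.23
  Sd branch = 0.102·Sd^0.62·e^(0.033·RH+0.04·T) = 263.7 μm/a
  r_corr = 22.23 + 263.7 = 286 μm/a
ISO 9224: D(t) = r_corr · t^b with b = 0.523 (carbon steel, B1)
  D(6) = 286 × 6^0.523 = 286 × 2.553 = 729.9 μm
  Mass loss = 729.9 μm × 7.85 g/cm³ = 5730 g·m⁻²

D(6) = 5.73e+03 g·m⁻²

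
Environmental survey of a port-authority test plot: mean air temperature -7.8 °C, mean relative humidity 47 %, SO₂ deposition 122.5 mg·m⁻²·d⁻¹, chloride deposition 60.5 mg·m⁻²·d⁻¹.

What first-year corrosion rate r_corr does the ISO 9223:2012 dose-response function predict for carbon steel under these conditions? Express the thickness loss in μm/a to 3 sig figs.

r_corr = 8.30 μm/a

carbon steel: T≤10 °C ⇒ hinge +0.150·(-7.8−10) = -2.6700
  sulphur-dioxide contribution → 3.824 μm/a
  chloride contribution → 4.481 μm/a
  ⇒ r_corr(carbon steel) = 8.305 μm/a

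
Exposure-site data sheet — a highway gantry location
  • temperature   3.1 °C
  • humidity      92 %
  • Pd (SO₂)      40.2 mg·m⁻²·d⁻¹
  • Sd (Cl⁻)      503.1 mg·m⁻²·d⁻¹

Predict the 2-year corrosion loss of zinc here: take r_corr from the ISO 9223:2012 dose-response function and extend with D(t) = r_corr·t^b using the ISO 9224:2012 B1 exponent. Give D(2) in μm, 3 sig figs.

D(2) = 8.99 μm

zinc: f(T) = +0.038·(T−10) [T≤10 °C] = -0.2622
  sulphur-dioxide contribution → 3.471 μm/a
  chloride contribution → 1.648 μm/a
  total first-year rate 5.12 μm/a
Power-law: D(2) = r_corr · 2^0.813
  D(2) = 5.12 × 2^0.813 = 5.12 × 1.757 = 8.995 μm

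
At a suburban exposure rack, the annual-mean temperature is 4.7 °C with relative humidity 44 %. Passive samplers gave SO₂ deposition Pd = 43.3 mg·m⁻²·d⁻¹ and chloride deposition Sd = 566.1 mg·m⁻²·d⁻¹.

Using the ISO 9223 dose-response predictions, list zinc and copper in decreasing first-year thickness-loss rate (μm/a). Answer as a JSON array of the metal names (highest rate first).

zinc: T≤10 °C ⇒ hinge +0.038·(4.7−10) = -0.2014
  sulphur-dioxide contribution → 0.419 μm/a
  chloride contribution → 1.376 μm/a
  ⇒ r_corr(zinc) = 1.795 μm/a
copper: f(T) = +0.126·(T−10) [T≤10 °C] = -0.6678
  sulphur-dioxide contribution → 0.09709 μm/a
  chloride contribution → 0.3483 μm/a
  ⇒ r_corr(copper) = 0.4454 μm/a
Ordering by μm/a: zinc (1.79) > copper (0.445)

["zinc", "copper"]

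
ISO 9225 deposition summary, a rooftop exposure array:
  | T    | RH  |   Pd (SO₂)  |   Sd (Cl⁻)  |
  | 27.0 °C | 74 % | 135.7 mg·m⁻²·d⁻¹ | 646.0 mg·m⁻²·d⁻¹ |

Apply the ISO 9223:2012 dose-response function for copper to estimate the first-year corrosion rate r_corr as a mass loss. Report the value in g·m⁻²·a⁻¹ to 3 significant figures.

copper: T>10 °C ⇒ hinge -0.080·(27.0−10) = -1.3600
  sulphur-dioxide contribution → 0.3839 μm/a
  chloride contribution → 3.17 μm/a
  ⇒ r_corr(copper) = 3.554 μm/a
Convert to mass loss: 3.554 μm/a × 8.96 g/cm³ = 31.84 g·m⁻²·a⁻¹

r_corr = 31.8 g·m⁻²·a⁻¹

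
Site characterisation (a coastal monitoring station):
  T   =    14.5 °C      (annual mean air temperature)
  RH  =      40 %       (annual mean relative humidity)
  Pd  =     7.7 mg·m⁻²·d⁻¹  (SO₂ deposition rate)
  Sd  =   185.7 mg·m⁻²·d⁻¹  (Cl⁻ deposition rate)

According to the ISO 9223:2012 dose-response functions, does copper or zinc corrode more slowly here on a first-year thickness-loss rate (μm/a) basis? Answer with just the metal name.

copper: f(T) = -0.080·(T−10) [T>10 °C] = -0.3600
  SO₂ term: 0.0053·7.7^0.26·exp(0.059·40-0.3600) = 0.06658
  Sd branch = 0.01025·Sd^0.27·e^(0.036·RH+0.049·T) = 0.3608 μm/a
  r_corr = 0.06658 + 0.3608 = 0.4274 μm/a
zinc: T>10 °C ⇒ hinge -0.071·(14.5−10) = -0.3195
  SO₂ term: 0.0129·7.7^0.44·exp(0.046·40-0.3195) = 0.1449
  Sd branch = 0.0175·Sd^0.57·e^(0.008·RH+0.085·T) = 1.624 μm/a
  r_corr = 0.1449 + 1.624 = 1.769 μm/a
Ordering by μm/a: zinc (1.77) > copper (0.427)

copper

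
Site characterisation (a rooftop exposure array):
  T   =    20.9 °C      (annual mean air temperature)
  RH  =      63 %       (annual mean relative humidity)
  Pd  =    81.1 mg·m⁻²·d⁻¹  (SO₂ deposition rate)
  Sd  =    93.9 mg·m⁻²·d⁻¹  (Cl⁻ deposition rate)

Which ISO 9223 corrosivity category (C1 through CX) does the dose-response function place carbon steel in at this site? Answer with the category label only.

carbon steel: f(T) = -0.054·(T−10) [T>10 °C] = -0.5886
  sulphur-dioxide contribution → 34.06 μm/a
  chloride contribution → 31.45 μm/a
  ⇒ r_corr(carbon steel) = 65.51 μm/a
65.5 μm/a falls in (50, 80] for carbon steel → category C4

C4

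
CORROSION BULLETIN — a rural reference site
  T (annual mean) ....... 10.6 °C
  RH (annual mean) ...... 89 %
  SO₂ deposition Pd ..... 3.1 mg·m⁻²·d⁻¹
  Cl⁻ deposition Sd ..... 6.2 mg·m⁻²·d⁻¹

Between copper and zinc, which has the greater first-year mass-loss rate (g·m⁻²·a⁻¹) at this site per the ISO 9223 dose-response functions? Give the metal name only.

copper: temperature factor f = -0.080·(0.6) = -0.0480
  Pd branch = 0.0053·Pd^0.26·e^(0.059·RH+f) = 1.293 μm/a
  Cl⁻ term: 0.01025·6.2^0.27·exp(0.036·89+0.049·10.6) = 0.6946
  r_corr = 1.293 + 0.6946 = 1.988 μm/a
  mass loss = 1.988 μm/a × 8.96 g/cm³ = 17.81 g·m⁻²·a⁻¹
zinc: temperature factor f = -0.071·(0.6) = -0.0426
  Pd branch = 0.0129·Pd^0.44·e^(0.046·RH+f) = 1.22 μm/a
  Cl⁻ term: 0.0175·6.2^0.57·exp(0.008·89+0.085·10.6) = 0.2484
  r_corr = 1.22 + 0.2484 = 1.468 μm/a
  mass loss = 1.468 μm/a × 7.14 g/cm³ = 10.48 g·m⁻²·a⁻¹
Ordering by g·m⁻²·a⁻¹: copper (17.8) > zinc (10.5)

copper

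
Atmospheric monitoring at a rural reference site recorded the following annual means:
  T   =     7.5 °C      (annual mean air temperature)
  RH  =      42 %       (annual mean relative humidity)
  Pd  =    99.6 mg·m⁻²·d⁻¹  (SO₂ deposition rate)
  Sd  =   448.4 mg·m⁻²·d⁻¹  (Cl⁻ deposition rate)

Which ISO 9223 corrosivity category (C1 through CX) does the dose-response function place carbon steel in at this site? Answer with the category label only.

C4

carbon steel: temperature factor f = +0.150·(-2.5) = -0.3750
  Pd branch = 1.77·Pd^0.52·e^(0.02·RH+f) = 30.83 μm/a
  Cl⁻ term: 0.102·448.4^0.62·exp(0.033·42+0.04·7.5) = 24.26
  sum: 30.83 + 24.26 → r_corr = 55.09 μm/a
55.1 μm/a falls in (50, 80] for carbon steel → category C4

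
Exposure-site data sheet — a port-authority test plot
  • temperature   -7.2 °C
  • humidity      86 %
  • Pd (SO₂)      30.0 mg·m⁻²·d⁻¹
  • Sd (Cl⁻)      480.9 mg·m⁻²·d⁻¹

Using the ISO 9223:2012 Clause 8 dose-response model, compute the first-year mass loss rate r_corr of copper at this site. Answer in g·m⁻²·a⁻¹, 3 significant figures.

copper: T≤10 °C ⇒ hinge +0.126·(-7.2−10) = -2.1672
  SO₂ term: 0.0053·30.0^0.26·exp(0.059·86-2.1672) = 0.2348
  Cl⁻ term: 0.01025·480.9^0.27·exp(0.036·86+0.049·-7.2) = 0.8438
  r_corr = 0.2348 + 0.8438 = 1.079 μm/a
Convert to mass loss: 1.079 μm/a × 8.96 g/cm³ = 9.664 g·m⁻²·a⁻¹

r_corr = 9.66 g·m⁻²·a⁻¹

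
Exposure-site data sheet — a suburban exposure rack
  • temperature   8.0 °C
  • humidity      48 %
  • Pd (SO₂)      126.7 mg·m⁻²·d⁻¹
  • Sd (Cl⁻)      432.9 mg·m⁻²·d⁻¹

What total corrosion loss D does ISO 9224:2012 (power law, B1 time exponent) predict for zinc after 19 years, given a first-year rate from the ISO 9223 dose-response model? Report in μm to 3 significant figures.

D(19) = 27.7 μm

zinc: temperature factor f = +0.038·(-2.0) = -0.0760
  Pd branch = 0.0129·Pd^0.44·e^(0.046·RH+f) = 0.9156 μm/a
  Cl⁻ term: 0.0175·432.9^0.57·exp(0.008·48+0.085·8.0) = 1.614
  r_corr = 0.9156 + 1.614 = 2.53 μm/a
Power-law: D(19) = r_corr · 19^0.813
  D(19) = 2.53 × 19^0.813 = 2.53 × 10.96 = 27.71 μm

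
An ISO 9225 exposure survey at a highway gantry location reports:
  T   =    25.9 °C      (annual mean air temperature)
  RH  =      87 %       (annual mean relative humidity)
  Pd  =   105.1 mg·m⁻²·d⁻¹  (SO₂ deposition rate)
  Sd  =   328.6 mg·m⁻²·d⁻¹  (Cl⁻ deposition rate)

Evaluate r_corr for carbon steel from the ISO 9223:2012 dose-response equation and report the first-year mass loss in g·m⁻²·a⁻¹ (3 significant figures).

carbon steel: T>10 °C ⇒ hinge -0.054·(25.9−10) = -0.8586
  sulphur-dioxide contribution → 48.08 μm/a
  chloride contribution → 184.4 μm/a
  ⇒ r_corr(carbon steel) = 232.5 μm/a
Convert to mass loss: 232.5 μm/a × 7.85 g/cm³ = 1825 g·m⁻²·a⁻¹

r_corr = 1.82e+03 g·m⁻²·a⁻¹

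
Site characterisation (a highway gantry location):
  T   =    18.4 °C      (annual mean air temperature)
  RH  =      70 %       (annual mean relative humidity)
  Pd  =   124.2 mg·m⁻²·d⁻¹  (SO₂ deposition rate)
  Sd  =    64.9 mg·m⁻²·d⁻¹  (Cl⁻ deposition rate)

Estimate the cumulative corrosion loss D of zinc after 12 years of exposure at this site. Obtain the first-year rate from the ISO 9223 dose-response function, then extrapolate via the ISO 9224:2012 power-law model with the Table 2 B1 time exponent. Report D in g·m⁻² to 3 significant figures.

zinc: T>10 °C ⇒ hinge -0.071·(18.4−10) = -0.5964
  Pd branch = 0.0129·Pd^0.44·e^(0.046·RH+f) = 1.484 μm/a
  Cl⁻ term: 0.0175·64.9^0.57·exp(0.008·70+0.085·18.4) = 1.579
  sum: 1.484 + 1.579 → r_corr = 3.063 μm/a
Power-law: D(12) = r_corr · 12^0.813
  D(12) = 3.063 × 12^0.813 = 3.063 × 7.54 = 23.1 μm
  Mass loss = 23.1 μm × 7.14 g/cm³ = 164.9 g·m⁻²

D(12) = 165 g·m⁻²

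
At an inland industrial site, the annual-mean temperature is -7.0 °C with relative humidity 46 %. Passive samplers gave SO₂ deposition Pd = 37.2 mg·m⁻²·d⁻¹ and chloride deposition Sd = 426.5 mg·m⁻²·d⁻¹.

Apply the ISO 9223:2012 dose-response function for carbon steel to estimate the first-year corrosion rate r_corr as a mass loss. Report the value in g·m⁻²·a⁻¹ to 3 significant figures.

r_corr = 136 g·m⁻²·a⁻¹

carbon steel: T≤10 °C ⇒ hinge +0.150·(-7.0−10) = -2.5500
  SO₂ term: 1.77·37.2^0.52·exp(0.02·46-2.5500) = 2.274
  Sd branch = 0.102·Sd^0.62·e^(0.033·RH+0.04·T) = 15.02 μm/a
  r_corr = 2.274 + 15.02 = 17.3 μm/a
Convert to mass loss: 17.3 μm/a × 7.85 g/cm³ = 135.8 g·m⁻²·a⁻¹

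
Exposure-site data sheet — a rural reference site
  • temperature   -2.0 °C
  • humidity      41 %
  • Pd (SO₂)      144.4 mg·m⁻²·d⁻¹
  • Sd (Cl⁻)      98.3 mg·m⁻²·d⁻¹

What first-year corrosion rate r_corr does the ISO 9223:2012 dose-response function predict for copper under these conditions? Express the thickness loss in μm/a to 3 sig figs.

r_corr = 0.188 μm/a

copper: f(T) = +0.126·(T−10) [T≤10 °C] = -1.5120
  sulphur-dioxide contribution → 0.04783 μm/a
  chloride contribution → 0.1403 μm/a
  total first-year rate 0.1882 μm/a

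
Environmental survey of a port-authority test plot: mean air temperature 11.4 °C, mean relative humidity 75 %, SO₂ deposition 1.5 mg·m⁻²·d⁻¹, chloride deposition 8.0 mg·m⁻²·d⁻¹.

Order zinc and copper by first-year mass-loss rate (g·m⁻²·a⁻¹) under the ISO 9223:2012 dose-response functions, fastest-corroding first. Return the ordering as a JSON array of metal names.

["copper", "zinc"]

zinc: f(T) = -0.071·(T−10) [T>10 °C] = -0.0994
  SO₂ term: 0.0129·1.5^0.44·exp(0.046·75-0.0994) = 0.4398
  Cl⁻ term: 0.0175·8.0^0.57·exp(0.008·75+0.085·11.4) = 0.2749
  r_corr = 0.4398 + 0.2749 = 0.7147 μm/a
  mass loss = 0.7147 μm/a × 7.14 g/cm³ = 5.103 g·m⁻²·a⁻¹
copper: temperature factor f = -0.080·(1.4) = -0.1120
  SO₂ term: 0.0053·1.5^0.26·exp(0.059·75-0.1120) = 0.4397
  Sd branch = 0.01025·Sd^0.27·e^(0.036·RH+0.049·T) = 0.4675 μm/a
  sum: 0.4397 + 0.4675 → r_corr = 0.9072 μm/a
  mass loss = 0.9072 μm/a × 8.96 g/cm³ = 8.128 g·m⁻²·a⁻¹
Ordering by g·m⁻²·a⁻¹: copper (8.13) > zinc (5.1)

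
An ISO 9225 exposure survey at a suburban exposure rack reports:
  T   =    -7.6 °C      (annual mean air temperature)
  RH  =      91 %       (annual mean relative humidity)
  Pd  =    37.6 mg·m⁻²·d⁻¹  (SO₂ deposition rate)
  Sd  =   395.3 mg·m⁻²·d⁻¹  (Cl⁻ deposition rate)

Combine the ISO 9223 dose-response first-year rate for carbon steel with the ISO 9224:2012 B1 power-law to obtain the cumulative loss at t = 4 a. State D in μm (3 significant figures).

D(4) = 138 μm

carbon steel: f(T) = +0.150·(T−10) [T≤10 °C] = -2.6400
  sulphur-dioxide contribution → 5.14 μm/a
  chloride contribution → 61.78 μm/a
  total first-year rate 66.92 μm/a
Power-law: D(4) = r_corr · 4^0.523
  D(4) = 66.92 × 4^0.523 = 66.92 × 2.065 = 138.2 μm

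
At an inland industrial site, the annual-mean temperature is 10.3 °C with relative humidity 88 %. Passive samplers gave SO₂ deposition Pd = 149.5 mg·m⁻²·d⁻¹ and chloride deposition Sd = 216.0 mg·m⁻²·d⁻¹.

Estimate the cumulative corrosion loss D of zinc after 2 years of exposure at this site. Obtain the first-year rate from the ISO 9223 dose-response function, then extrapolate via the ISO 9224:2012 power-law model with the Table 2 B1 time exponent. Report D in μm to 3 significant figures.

D(2) = 14.7 μm

zinc: f(T) = -0.071·(T−10) [T>10 °C] = -0.0213
  sulphur-dioxide contribution → 6.549 μm/a
  chloride contribution → 1.818 μm/a
  total first-year rate 8.368 μm/a
ISO 9224: D(t) = r_corr · t^b with b = 0.813 (zinc, B1)
  D(2) = 8.368 × 2^0.813 = 8.368 × 1.757 = 14.7 μm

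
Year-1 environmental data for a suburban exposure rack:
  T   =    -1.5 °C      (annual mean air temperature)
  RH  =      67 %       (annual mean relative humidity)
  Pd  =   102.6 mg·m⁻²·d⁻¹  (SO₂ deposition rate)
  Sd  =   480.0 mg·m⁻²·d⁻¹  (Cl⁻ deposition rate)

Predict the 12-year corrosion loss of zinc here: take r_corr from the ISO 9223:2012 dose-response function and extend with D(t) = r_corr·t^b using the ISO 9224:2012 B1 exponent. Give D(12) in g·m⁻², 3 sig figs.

D(12) = 123 g·m⁻²

zinc: T≤10 °C ⇒ hinge +0.038·(-1.5−10) = -0.4370
  Pd branch = 0.0129·Pd^0.44·e^(0.046·RH+f) = 1.394 μm/a
  Cl⁻ term: 0.0175·480.0^0.57·exp(0.008·67+0.085·-1.5) = 0.8887
  sum: 1.394 + 0.8887 → r_corr = 2.283 μm/a
Long-term exponent b (ISO 9224 Table 2, B1) = 0.813
  D(12) = 2.283 × 12^0.813 = 2.283 × 7.54 = 17.21 μm
  Mass loss = 17.21 μm × 7.14 g/cm³ = 122.9 g·m⁻²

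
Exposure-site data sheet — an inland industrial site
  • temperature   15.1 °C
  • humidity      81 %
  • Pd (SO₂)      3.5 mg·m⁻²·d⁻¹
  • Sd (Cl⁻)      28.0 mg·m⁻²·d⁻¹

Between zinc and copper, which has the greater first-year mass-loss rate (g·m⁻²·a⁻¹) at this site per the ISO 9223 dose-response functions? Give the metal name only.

zinc: T>10 °C ⇒ hinge -0.071·(15.1−10) = -0.3621
  sulphur-dioxide contribution → 0.647 μm/a
  chloride contribution → 0.8068 μm/a
  ⇒ r_corr(zinc) = 1.454 μm/a
  mass loss = 1.454 μm/a × 7.14 g/cm³ = 10.38 g·m⁻²·a⁻¹
copper: temperature factor f = -0.080·(5.1) = -0.4080
  sulphur-dioxide contribution → 0.5808 μm/a
  chloride contribution → 0.9754 μm/a
  ⇒ r_corr(copper) = 1.556 μm/a
  mass loss = 1.556 μm/a × 8.96 g/cm³ = 13.94 g·m⁻²·a⁻¹
Ordering by g·m⁻²·a⁻¹: copper (13.9) > zinc (10.4)

copper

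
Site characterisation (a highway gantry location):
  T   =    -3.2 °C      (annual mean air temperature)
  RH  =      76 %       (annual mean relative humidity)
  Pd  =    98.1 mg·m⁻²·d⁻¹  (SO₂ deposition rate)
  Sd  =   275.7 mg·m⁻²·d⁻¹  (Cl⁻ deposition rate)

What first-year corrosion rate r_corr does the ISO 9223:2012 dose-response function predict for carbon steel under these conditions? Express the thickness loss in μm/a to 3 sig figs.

carbon steel: temperature factor f = +0.150·(-13.2) = -1.9800
  Pd branch = 1.77·Pd^0.52·e^(0.02·RH+f) = 12.13 μm/a
  Sd branch = 0.102·Sd^0.62·e^(0.033·RH+0.04·T) = 35.92 μm/a
  r_corr = 12.13 + 35.92 = 48.05 μm/a

r_corr = 48.0 μm/a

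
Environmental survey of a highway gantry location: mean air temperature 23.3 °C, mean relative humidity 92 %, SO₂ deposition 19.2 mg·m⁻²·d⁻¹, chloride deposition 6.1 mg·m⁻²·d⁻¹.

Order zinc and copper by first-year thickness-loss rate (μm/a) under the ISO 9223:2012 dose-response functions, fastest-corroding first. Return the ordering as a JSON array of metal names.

zinc: temperature factor f = -0.071·(13.3) = -0.9443
  Pd branch = 0.0129·Pd^0.44·e^(0.046·RH+f) = 1.268 μm/a
  Sd branch = 0.0175·Sd^0.57·e^(0.008·RH+0.085·T) = 0.7421 μm/a
  r_corr = 1.268 + 0.7421 = 2.01 μm/a
copper: T>10 °C ⇒ hinge -0.080·(23.3−10) = -1.0640
  SO₂ term: 0.0053·19.2^0.26·exp(0.059·92-1.0640) = 0.8978
  Sd branch = 0.01025·Sd^0.27·e^(0.036·RH+0.049·T) = 1.435 μm/a
  sum: 0.8978 + 1.435 → r_corr = 2.333 μm/a
Ordering by μm/a: copper (2.33) > zinc (2.01)

["copper", "zinc"]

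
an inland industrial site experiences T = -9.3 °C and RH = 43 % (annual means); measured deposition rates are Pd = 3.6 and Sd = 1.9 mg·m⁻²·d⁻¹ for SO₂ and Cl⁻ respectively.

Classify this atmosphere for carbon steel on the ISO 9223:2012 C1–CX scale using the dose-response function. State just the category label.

C1

carbon steel: f(T) = +0.150·(T−10) [T≤10 °C] = -2.8950
  sulphur-dioxide contribution → 0.4503 μm/a
  chloride contribution → 0.4326 μm/a
  total first-year rate 0.8829 μm/a
0.883 μm/a falls in (0, 1.3] for carbon steel → category C1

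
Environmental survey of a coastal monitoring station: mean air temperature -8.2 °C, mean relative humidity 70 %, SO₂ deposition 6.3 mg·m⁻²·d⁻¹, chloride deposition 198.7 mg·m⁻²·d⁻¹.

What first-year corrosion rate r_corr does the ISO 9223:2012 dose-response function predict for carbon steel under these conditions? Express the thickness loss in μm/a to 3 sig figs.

r_corr = 20.9 μm/a

carbon steel: temperature factor f = +0.150·(-18.2) = -2.7300
  Pd branch = 1.77·Pd^0.52·e^(0.02·RH+f) = 1.219 μm/a
  Sd branch = 0.102·Sd^0.62·e^(0.033·RH+0.04·T) = 19.69 μm/a
  r_corr = 1.219 + 19.69 = 20.91 μm/a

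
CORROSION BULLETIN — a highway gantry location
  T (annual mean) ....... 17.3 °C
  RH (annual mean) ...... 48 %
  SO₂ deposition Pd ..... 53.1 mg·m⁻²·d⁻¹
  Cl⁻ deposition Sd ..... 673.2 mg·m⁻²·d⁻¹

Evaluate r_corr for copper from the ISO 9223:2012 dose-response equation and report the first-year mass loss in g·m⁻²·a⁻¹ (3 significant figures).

r_corr = 8.27 g·m⁻²·a⁻¹

copper: temperature factor f = -0.080·(7.3) = -0.5840
  SO₂ term: 0.0053·53.1^0.26·exp(0.059·48-0.5840) = 0.141
  Sd branch = 0.01025·Sd^0.27·e^(0.036·RH+0.049·T) = 0.7815 μm/a
  r_corr = 0.141 + 0.7815 = 0.9225 μm/a
Convert to mass loss: 0.9225 μm/a × 8.96 g/cm³ = 8.265 g·m⁻²·a⁻¹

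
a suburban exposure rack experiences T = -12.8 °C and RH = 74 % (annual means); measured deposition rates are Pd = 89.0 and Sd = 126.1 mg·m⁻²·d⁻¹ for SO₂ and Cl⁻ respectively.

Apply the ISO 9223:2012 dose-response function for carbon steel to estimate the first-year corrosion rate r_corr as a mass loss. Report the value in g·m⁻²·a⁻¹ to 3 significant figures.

r_corr = 131 g·m⁻²·a⁻¹

carbon steel: f(T) = +0.150·(T−10) [T≤10 °C] = -3.4200
  SO₂ term: 1.77·89.0^0.52·exp(0.02·74-3.4200) = 2.625
  Sd branch = 0.102·Sd^0.62·e^(0.033·RH+0.04·T) = 14.1 μm/a
  sum: 2.625 + 14.1 → r_corr = 16.73 μm/a
Convert to mass loss: 16.73 μm/a × 7.85 g/cm³ = 131.3 g·m⁻²·a⁻¹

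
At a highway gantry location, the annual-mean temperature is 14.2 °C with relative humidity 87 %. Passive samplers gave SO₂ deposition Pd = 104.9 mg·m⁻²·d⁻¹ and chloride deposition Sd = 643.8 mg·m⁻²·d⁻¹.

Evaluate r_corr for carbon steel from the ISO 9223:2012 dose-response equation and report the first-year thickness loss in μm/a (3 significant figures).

r_corr = 266 μm/a

carbon steel: temperature factor f = -0.054·(4.2) = -0.2268
  Pd branch = 1.77·Pd^0.52·e^(0.02·RH+f) = 90.35 μm/a
  Sd branch = 0.102·Sd^0.62·e^(0.033·RH+0.04·T) = 175.2 μm/a
  sum: 90.35 + 175.2 → r_corr = 265.6 μm/a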